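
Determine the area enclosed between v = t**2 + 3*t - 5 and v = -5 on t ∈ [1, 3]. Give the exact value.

62/3

On [1, 3], (t**2 + 3*t - 5) - (-5) = t**2 + 3*t is ≥ 0 throughout, so the area is a single integral of |t**2 + 3*t|.
∫[1,3] (t**2 + 3*t) dt = 62/3.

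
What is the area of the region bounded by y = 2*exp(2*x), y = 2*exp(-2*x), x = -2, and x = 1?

-4 + exp(-4) + exp(-2) + exp(2) + exp(4)

The difference (2*exp(2*x)) - (2*exp(-2*x)) = 2*exp(2*x) - 2*exp(-2*x) changes sign at x = 0 inside [-2, 1], so split the integral there.
∫[-2,0] (2*exp(2*x) - 2*exp(-2*x)) dx = -exp(4) - exp(-4) + 2; the area of that piece is -2 + exp(-4) + exp(4).
∫[0,1] (2*exp(2*x) - 2*exp(-2*x)) dx = -2 + exp(-2) + exp(2).
Total area = (-2 + exp(-4) + exp(4)) + (-2 + exp(-2) + exp(2)) = -4 + exp(-4) + exp(-2) + exp(2) + exp(4).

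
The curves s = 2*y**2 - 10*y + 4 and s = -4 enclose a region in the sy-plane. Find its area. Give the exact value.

9

Both boundary curves give s as a function of y, so integrate with respect to y. Setting them equal: 2*y**2 - 10*y + 8 = 0, i.e. 2*(y - 4)*(y - 1) = 0, so they meet at y = 1, 4.
For y in [1, 4], s = 2*y**2 - 10*y + 4 is on the left; area = ∫[1,4] (-(2*y**2 - 10*y + 8)) dy = 9.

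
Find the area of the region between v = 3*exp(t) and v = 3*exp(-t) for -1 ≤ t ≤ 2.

The difference (3*exp(t)) - (3*exp(-t)) = 3*exp(t) - 3*exp(-t) changes sign at t = 0 inside [-1, 2], so split the integral there.
∫[-1,0] (3*exp(t) - 3*exp(-t)) dt = -3*exp(1) - 3*exp(-1) + 6; the area of that piece is -6 + 3*exp(-1) + 3*exp(1).
∫[0,2] (3*exp(t) - 3*exp(-t)) dt = -6 + 3*exp(-2) + 3*exp(2).
Total area = (-6 + 3*exp(-1) + 3*exp(1)) + (-6 + 3*exp(-2) + 3*exp(2)) = -12 + 3*exp(-2) + 3*exp(-1) + 3*exp(1) + 3*exp(2).

-12 + 3*exp(-2) + 3*exp(-1) + 3*exp(1) + 3*exp(2)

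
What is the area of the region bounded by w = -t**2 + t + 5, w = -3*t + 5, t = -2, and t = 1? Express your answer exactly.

The difference (-t**2 + t + 5) - (-3*t + 5) = -t**2 + 4*t changes sign at t = 0 inside [-2, 1], so split the integral there.
∫[-2,0] (-t**2 + 4*t) dt = -32/3; the area of that piece is 32/3.
∫[0,1] (-t**2 + 4*t) dt = 5/3.
Total area = 32/3 + 5/3 = 37/3.

37/3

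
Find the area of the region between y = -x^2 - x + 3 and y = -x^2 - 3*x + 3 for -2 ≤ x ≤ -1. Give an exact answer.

3

On [-2, -1], (-x^2 - x + 3) - (-x^2 - 3*x + 3) = 2*x is ≤ 0 throughout, so the area is a single integral of |2*x|.
∫[-2,-1] (2*x) dx = -3; the area of that piece is 3.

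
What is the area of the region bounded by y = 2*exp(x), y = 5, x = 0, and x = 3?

The difference (2*exp(x)) - (5) = 2*exp(x) - 5 changes sign at x = log(5/2) inside [0, 3], so split the integral there.
∫[0,log(5/2)] (2*exp(x) - 5) dx = log(32/3125) + 3; the area of that piece is -3 + log(3125/32).
∫[log(5/2),3] (2*exp(x) - 5) dx = -20 - 5*log(2) + 5*log(5) + 2*exp(3).
Total area = (-3 + log(3125/32)) + (-20 - 5*log(2) + 5*log(5) + 2*exp(3)) = -23 - 10*log(2) + 10*log(5) + 2*exp(3).

-23 - 10*log(2) + 10*log(5) + 2*exp(3)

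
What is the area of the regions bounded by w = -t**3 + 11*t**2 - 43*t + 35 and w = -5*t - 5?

37/12

Set the curves equal: -t**3 + 11*t**2 - 43*t + 35 = -5*t - 5, so -t**3 + 11*t**2 - 38*t + 40 = 0, which factors as -(t - 5)*(t - 4)*(t - 2) = 0. The curves meet at t = 2, 4, 5.
On [2, 4], w = -5*t - 5 is on top; that piece has area ∫[2,4] (-(-t**3 + 11*t**2 - 38*t + 40)) dt = 8/3.
On [4, 5], w = -t**3 + 11*t**2 - 43*t + 35 is on top; that piece has area ∫[4,5] (-t**3 + 11*t**2 - 38*t + 40) dt = 5/12.
Total enclosed area = 8/3 + 5/12 = 37/12.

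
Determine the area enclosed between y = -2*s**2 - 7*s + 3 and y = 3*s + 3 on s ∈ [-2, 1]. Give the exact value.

The difference (-2*s**2 - 7*s + 3) - (3*s + 3) = -2*s**2 - 10*s changes sign at s = 0 inside [-2, 1], so split the integral there.
∫[-2,0] (-2*s**2 - 10*s) ds = 44/3.
∫[0,1] (-2*s**2 - 10*s) ds = -17/3; the area of that piece is 17/3.
Total area = 44/3 + 17/3 = 61/3.

61/3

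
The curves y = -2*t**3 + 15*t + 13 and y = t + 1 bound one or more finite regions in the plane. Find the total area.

131/2

Set the curves equal: -2*t**3 + 15*t + 13 = t + 1, so -2*t**3 + 14*t + 12 = 0, which factors as -2*(t - 3)*(t + 1)*(t + 2) = 0. The curves meet at t = -2, -1, 3.
On [-2, -1], y = t + 1 is on top; that piece has area ∫[-2,-1] (-(-2*t**3 + 14*t + 12)) dt = 3/2.
On [-1, 3], y = -2*t**3 + 15*t + 13 is on top; that piece has area ∫[-1,3] (-2*t**3 + 14*t + 12) dt = 64.
Total enclosed area = 3/2 + 64 = 131/2.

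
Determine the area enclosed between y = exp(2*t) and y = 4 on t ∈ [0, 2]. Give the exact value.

The difference (exp(2*t)) - (4) = exp(2*t) - 4 changes sign at t = log(2) inside [0, 2], so split the integral there.
∫[0,log(2)] (exp(2*t) - 4) dt = 3/2 - log(16); the area of that piece is -3/2 + log(16).
∫[log(2),2] (exp(2*t) - 4) dt = -10 + 4*log(2) + exp(4)/2.
Total area = (-3/2 + log(16)) + (-10 + 4*log(2) + exp(4)/2) = -23/2 + 8*log(2) + exp(4)/2.

-23/2 + 8*log(2) + exp(4)/2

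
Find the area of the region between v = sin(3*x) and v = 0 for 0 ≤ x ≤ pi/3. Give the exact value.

On [0, pi/3], (sin(3*x)) - (0) = sin(3*x) is ≥ 0 throughout, so the area is a single integral of |sin(3*x)|.
∫[0,pi/3] (sin(3*x)) dx = 2/3.

2/3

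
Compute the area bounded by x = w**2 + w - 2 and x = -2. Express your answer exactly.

1/6

Both boundary curves give x as a function of w, so integrate with respect to w. Setting them equal: w**2 + w = 0, i.e. w*(w + 1) = 0, so they meet at w = -1, 0.
For w in [-1, 0], x = w**2 + w - 2 is on the left; area = ∫[-1,0] (-(w**2 + w)) dw = 1/6.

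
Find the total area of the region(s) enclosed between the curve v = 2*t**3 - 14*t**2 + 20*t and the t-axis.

253/6

The curve meets the t-axis where 2*t**3 - 14*t**2 + 20*t = 0, i.e. 2*t*(t - 5)*(t - 2) = 0, at t = 0, 2, 5.
On [0, 2] the curve lies above the axis; ∫[0,2] (2*t**3 - 14*t**2 + 20*t) dt = 32/3, giving area 32/3.
On [2, 5] the curve lies below the axis; ∫[2,5] (2*t**3 - 14*t**2 + 20*t) dt = -63/2, giving area 63/2.
Total area = 32/3 + 63/2 = 253/6.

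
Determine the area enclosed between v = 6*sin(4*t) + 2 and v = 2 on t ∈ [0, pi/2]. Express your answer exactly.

6

The difference (6*sin(4*t) + 2) - (2) = 6*sin(4*t) changes sign at t = pi/4 inside [0, pi/2], so split the integral there.
∫[0,pi/4] (6*sin(4*t)) dt = 3.
∫[pi/4,pi/2] (6*sin(4*t)) dt = -3; the area of that piece is 3.
Total area = 3 + 3 = 6.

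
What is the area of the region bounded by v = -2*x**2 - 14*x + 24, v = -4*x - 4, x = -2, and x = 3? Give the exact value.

The difference (-2*x**2 - 14*x + 24) - (-4*x - 4) = -2*x**2 - 10*x + 28 changes sign at x = 2 inside [-2, 3], so split the integral there.
∫[-2,2] (-2*x**2 - 10*x + 28) dx = 304/3.
∫[2,3] (-2*x**2 - 10*x + 28) dx = -29/3; the area of that piece is 29/3.
Total area = 304/3 + 29/3 = 111.

111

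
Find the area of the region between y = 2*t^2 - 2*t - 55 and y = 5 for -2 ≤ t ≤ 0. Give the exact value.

On [-2, 0], (2*t^2 - 2*t - 55) - (5) = 2*t^2 - 2*t - 60 is ≤ 0 throughout, so the area is a single integral of |2*t^2 - 2*t - 60|.
∫[-2,0] (2*t^2 - 2*t - 60) dt = -332/3; the area of that piece is 332/3.

332/3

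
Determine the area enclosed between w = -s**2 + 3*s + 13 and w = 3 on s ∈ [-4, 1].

235/6

The difference (-s**2 + 3*s + 13) - (3) = -s**2 + 3*s + 10 changes sign at s = -2 inside [-4, 1], so split the integral there.
∫[-4,-2] (-s**2 + 3*s + 10) ds = -50/3; the area of that piece is 50/3.
∫[-2,1] (-s**2 + 3*s + 10) ds = 45/2.
Total area = 50/3 + 45/2 = 235/6.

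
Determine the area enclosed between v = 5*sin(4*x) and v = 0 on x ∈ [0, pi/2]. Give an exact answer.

5

The difference (5*sin(4*x)) - (0) = 5*sin(4*x) changes sign at x = pi/4 inside [0, pi/2], so split the integral there.
∫[0,pi/4] (5*sin(4*x)) dx = 5/2.
∫[pi/4,pi/2] (5*sin(4*x)) dx = -5/2; the area of that piece is 5/2.
Total area = 5/2 + 5/2 = 5.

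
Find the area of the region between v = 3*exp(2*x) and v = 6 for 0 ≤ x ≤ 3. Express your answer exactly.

The difference (3*exp(2*x)) - (6) = 3*exp(2*x) - 6 changes sign at x = log(2)/2 inside [0, 3], so split the integral there.
∫[0,log(2)/2] (3*exp(2*x) - 6) dx = 3/2 - log(8); the area of that piece is -3/2 + log(8).
∫[log(2)/2,3] (3*exp(2*x) - 6) dx = -21 + 3*log(2) + 3*exp(6)/2.
Total area = (-3/2 + log(8)) + (-21 + 3*log(2) + 3*exp(6)/2) = -45/2 + 6*log(2) + 3*exp(6)/2.

-45/2 + 6*log(2) + 3*exp(6)/2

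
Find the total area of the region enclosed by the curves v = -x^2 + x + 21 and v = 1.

243/2

Set the curves equal: -x^2 + x + 21 = 1, so -x^2 + x + 20 = 0, which factors as -(x - 5)*(x + 4) = 0. The curves meet at x = -4, 5.
On [-4, 5], v = -x^2 + x + 21 is on top; that piece has area ∫[-4,5] (-x^2 + x + 20) dx = 243/2.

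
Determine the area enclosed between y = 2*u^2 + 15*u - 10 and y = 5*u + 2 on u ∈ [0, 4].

262/3

The difference (2*u^2 + 15*u - 10) - (5*u + 2) = 2*u^2 + 10*u - 12 changes sign at u = 1 inside [0, 4], so split the integral there.
∫[0,1] (2*u^2 + 10*u - 12) du = -19/3; the area of that piece is 19/3.
∫[1,4] (2*u^2 + 10*u - 12) du = 81.
Total area = 19/3 + 81 = 262/3.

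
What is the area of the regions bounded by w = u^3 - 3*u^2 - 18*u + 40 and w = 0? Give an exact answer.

999/4

Set the curves equal: u^3 - 3*u^2 - 18*u + 40 = 0, so u^3 - 3*u^2 - 18*u + 40 = 0, which factors as (u - 5)*(u - 2)*(u + 4) = 0. The curves meet at u = -4, 2, 5.
On [-4, 2], w = u^3 - 3*u^2 - 18*u + 40 is on top; that piece has area ∫[-4,2] (u^3 - 3*u^2 - 18*u + 40) du = 216.
On [2, 5], w = 0 is on top; that piece has area ∫[2,5] (-(u^3 - 3*u^2 - 18*u + 40)) du = 135/4.
Total enclosed area = 216 + 135/4 = 999/4.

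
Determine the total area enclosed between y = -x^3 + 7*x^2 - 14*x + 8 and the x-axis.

37/12

The curve meets the x-axis where -x^3 + 7*x^2 - 14*x + 8 = 0, i.e. -(x - 4)*(x - 2)*(x - 1) = 0, at x = 1, 2, 4.
On [1, 2] the curve lies below the axis; ∫[1,2] (-x^3 + 7*x^2 - 14*x + 8) dx = -5/12, giving area 5/12.
On [2, 4] the curve lies above the axis; ∫[2,4] (-x^3 + 7*x^2 - 14*x + 8) dx = 8/3, giving area 8/3.
Total area = 5/12 + 8/3 = 37/12.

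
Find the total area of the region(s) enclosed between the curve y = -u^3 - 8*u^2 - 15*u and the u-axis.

253/12

The curve meets the u-axis where -u^3 - 8*u^2 - 15*u = 0, i.e. -u*(u + 3)*(u + 5) = 0, at u = -5, -3, 0.
On [-5, -3] the curve lies below the axis; ∫[-5,-3] (-u^3 - 8*u^2 - 15*u) du = -16/3, giving area 16/3.
On [-3, 0] the curve lies above the axis; ∫[-3,0] (-u^3 - 8*u^2 - 15*u) du = 63/4, giving area 63/4.
Total area = 16/3 + 63/4 = 253/12.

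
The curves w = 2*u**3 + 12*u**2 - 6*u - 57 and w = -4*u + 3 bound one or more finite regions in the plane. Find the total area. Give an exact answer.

Set the curves equal: 2*u**3 + 12*u**2 - 6*u - 57 = -4*u + 3, so 2*u**3 + 12*u**2 - 2*u - 60 = 0, which factors as 2*(u - 2)*(u + 3)*(u + 5) = 0. The curves meet at u = -5, -3, 2.
On [-5, -3], w = 2*u**3 + 12*u**2 - 6*u - 57 is on top; that piece has area ∫[-5,-3] (2*u**3 + 12*u**2 - 2*u - 60) du = 16.
On [-3, 2], w = -4*u + 3 is on top; that piece has area ∫[-3,2] (-(2*u**3 + 12*u**2 - 2*u - 60)) du = 375/2.
Total enclosed area = 16 + 375/2 = 407/2.

407/2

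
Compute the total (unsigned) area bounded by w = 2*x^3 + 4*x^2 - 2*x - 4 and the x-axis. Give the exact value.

The curve meets the x-axis where 2*x^3 + 4*x^2 - 2*x - 4 = 0, i.e. 2*(x - 1)*(x + 1)*(x + 2) = 0, at x = -2, -1, 1.
On [-2, -1] the curve lies above the axis; ∫[-2,-1] (2*x^3 + 4*x^2 - 2*x - 4) dx = 5/6, giving area 5/6.
On [-1, 1] the curve lies below the axis; ∫[-1,1] (2*x^3 + 4*x^2 - 2*x - 4) dx = -16/3, giving area 16/3.
Total area = 5/6 + 16/3 = 37/6.

37/6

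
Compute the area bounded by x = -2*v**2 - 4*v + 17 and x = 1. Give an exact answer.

Both boundary curves give x as a function of v, so integrate with respect to v. Setting them equal: -2*v**2 - 4*v + 16 = 0, i.e. -2*(v - 2)*(v + 4) = 0, so they meet at v = -4, 2.
For v in [-4, 2], x = -2*v**2 - 4*v + 17 is on the right; area = ∫[-4,2] (-2*v**2 - 4*v + 16) dv = 72.

72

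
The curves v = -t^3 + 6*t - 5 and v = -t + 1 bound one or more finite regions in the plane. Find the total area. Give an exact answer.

131/4

Set the curves equal: -t^3 + 6*t - 5 = -t + 1, so -t^3 + 7*t - 6 = 0, which factors as -(t - 2)*(t - 1)*(t + 3) = 0. The curves meet at t = -3, 1, 2.
On [-3, 1], v = -t + 1 is on top; that piece has area ∫[-3,1] (-(-t^3 + 7*t - 6)) dt = 32.
On [1, 2], v = -t^3 + 6*t - 5 is on top; that piece has area ∫[1,2] (-t^3 + 7*t - 6) dt = 3/4.
Total enclosed area = 32 + 3/4 = 131/4.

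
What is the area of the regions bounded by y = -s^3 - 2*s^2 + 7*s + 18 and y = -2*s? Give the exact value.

Set the curves equal: -s^3 - 2*s^2 + 7*s + 18 = -2*s, so -s^3 - 2*s^2 + 9*s + 18 = 0, which factors as -(s - 3)*(s + 2)*(s + 3) = 0. The curves meet at s = -3, -2, 3.
On [-3, -2], y = -2*s is on top; that piece has area ∫[-3,-2] (-(-s^3 - 2*s^2 + 9*s + 18)) ds = 11/12.
On [-2, 3], y = -s^3 - 2*s^2 + 7*s + 18 is on top; that piece has area ∫[-2,3] (-s^3 - 2*s^2 + 9*s + 18) ds = 875/12.
Total enclosed area = 11/12 + 875/12 = 443/6.

443/6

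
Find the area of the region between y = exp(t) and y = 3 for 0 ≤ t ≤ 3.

-14 + 6*log(3) + exp(3)

The difference (exp(t)) - (3) = exp(t) - 3 changes sign at t = log(3) inside [0, 3], so split the integral there.
∫[0,log(3)] (exp(t) - 3) dt = 2 - log(27); the area of that piece is -2 + log(27).
∫[log(3),3] (exp(t) - 3) dt = -12 + 3*log(3) + exp(3).
Total area = (-2 + log(27)) + (-12 + 3*log(3) + exp(3)) = -14 + 6*log(3) + exp(3).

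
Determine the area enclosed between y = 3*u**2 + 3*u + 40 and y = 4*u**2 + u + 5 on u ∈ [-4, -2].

On [-4, -2], (3*u**2 + 3*u + 40) - (4*u**2 + u + 5) = -u**2 + 2*u + 35 is ≥ 0 throughout, so the area is a single integral of |-u**2 + 2*u + 35|.
∫[-4,-2] (-u**2 + 2*u + 35) du = 118/3.

118/3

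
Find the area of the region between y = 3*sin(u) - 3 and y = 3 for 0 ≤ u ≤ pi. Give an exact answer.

On [0, pi], (3*sin(u) - 3) - (3) = 3*sin(u) - 6 is ≤ 0 throughout, so the area is a single integral of |3*sin(u) - 6|.
∫[0,pi] (3*sin(u) - 6) du = 6 - 6*pi; the area of that piece is -6 + 6*pi.

-6 + 6*pi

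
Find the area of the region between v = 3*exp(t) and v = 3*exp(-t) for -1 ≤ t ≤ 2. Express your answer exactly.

The difference (3*exp(t)) - (3*exp(-t)) = 3*exp(t) - 3*exp(-t) changes sign at t = 0 inside [-1, 2], so split the integral there.
∫[-1,0] (3*exp(t) - 3*exp(-t)) dt = -3*exp(1) - 3*exp(-1) + 6; the area of that piece is -6 + 3*exp(-1) + 3*exp(1).
∫[0,2] (3*exp(t) - 3*exp(-t)) dt = -6 + 3*exp(-2) + 3*exp(2).
Total area = (-6 + 3*exp(-1) + 3*exp(1)) + (-6 + 3*exp(-2) + 3*exp(2)) = -12 + 3*exp(-2) + 3*exp(-1) + 3*exp(1) + 3*exp(2).

-12 + 3*exp(-2) + 3*exp(-1) + 3*exp(1) + 3*exp(2)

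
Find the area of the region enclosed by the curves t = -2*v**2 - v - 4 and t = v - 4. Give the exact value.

Both boundary curves give t as a function of v, so integrate with respect to v. Setting them equal: -2*v**2 - 2*v = 0, i.e. -2*v*(v + 1) = 0, so they meet at v = -1, 0.
For v in [-1, 0], t = -2*v**2 - v - 4 is on the right; area = ∫[-1,0] (-2*v**2 - 2*v) dv = 1/3.

1/3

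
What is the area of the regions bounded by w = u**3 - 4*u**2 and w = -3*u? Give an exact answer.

37/12

Set the curves equal: u**3 - 4*u**2 = -3*u, so u**3 - 4*u**2 + 3*u = 0, which factors as u*(u - 3)*(u - 1) = 0. The curves meet at u = 0, 1, 3.
On [0, 1], w = u**3 - 4*u**2 is on top; that piece has area ∫[0,1] (u**3 - 4*u**2 + 3*u) du = 5/12.
On [1, 3], w = -3*u is on top; that piece has area ∫[1,3] (-(u**3 - 4*u**2 + 3*u)) du = 8/3.
Total enclosed area = 5/12 + 8/3 = 37/12.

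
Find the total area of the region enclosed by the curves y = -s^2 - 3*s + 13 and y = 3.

343/6

Set the curves equal: -s^2 - 3*s + 13 = 3, so -s^2 - 3*s + 10 = 0, which factors as -(s - 2)*(s + 5) = 0. The curves meet at s = -5, 2.
On [-5, 2], y = -s^2 - 3*s + 13 is on top; that piece has area ∫[-5,2] (-s^2 - 3*s + 10) ds = 343/6.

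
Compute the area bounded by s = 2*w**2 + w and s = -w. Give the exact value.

1/3

Both boundary curves give s as a function of w, so integrate with respect to w. Setting them equal: 2*w**2 + 2*w = 0, i.e. 2*w*(w + 1) = 0, so they meet at w = -1, 0.
For w in [-1, 0], s = 2*w**2 + w is on the left; area = ∫[-1,0] (-(2*w**2 + 2*w)) dw = 1/3.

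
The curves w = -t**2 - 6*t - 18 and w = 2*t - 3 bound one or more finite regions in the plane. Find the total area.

Set the curves equal: -t**2 - 6*t - 18 = 2*t - 3, so -t**2 - 8*t - 15 = 0, which factors as -(t + 3)*(t + 5) = 0. The curves meet at t = -5, -3.
On [-5, -3], w = -t**2 - 6*t - 18 is on top; that piece has area ∫[-5,-3] (-t**2 - 8*t - 15) dt = 4/3.

4/3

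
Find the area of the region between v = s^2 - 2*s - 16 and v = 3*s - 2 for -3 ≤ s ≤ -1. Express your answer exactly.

9

The difference (s^2 - 2*s - 16) - (3*s - 2) = s^2 - 5*s - 14 changes sign at s = -2 inside [-3, -1], so split the integral there.
∫[-3,-2] (s^2 - 5*s - 14) ds = 29/6.
∫[-2,-1] (s^2 - 5*s - 14) ds = -25/6; the area of that piece is 25/6.
Total area = 29/6 + 25/6 = 9.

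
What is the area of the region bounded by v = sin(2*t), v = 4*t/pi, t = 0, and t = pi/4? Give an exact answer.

On [0, pi/4], (sin(2*t)) - (4*t/pi) = -4*t/pi + sin(2*t) is ≥ 0 throughout, so the area is a single integral of |-4*t/pi + sin(2*t)|.
∫[0,pi/4] (-4*t/pi + sin(2*t)) dt = 1/2 - pi/8.

1/2 - pi/8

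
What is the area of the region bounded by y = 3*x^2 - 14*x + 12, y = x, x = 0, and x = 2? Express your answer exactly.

The difference (3*x^2 - 14*x + 12) - (x) = 3*x^2 - 15*x + 12 changes sign at x = 1 inside [0, 2], so split the integral there.
∫[0,1] (3*x^2 - 15*x + 12) dx = 11/2.
∫[1,2] (3*x^2 - 15*x + 12) dx = -7/2; the area of that piece is 7/2.
Total area = 11/2 + 7/2 = 9.

9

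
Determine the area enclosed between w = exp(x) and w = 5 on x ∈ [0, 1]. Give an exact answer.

6 - exp(1)

On [0, 1], (exp(x)) - (5) = exp(x) - 5 is ≤ 0 throughout, so the area is a single integral of |exp(x) - 5|.
∫[0,1] (exp(x) - 5) dx = -6 + exp(1); the area of that piece is 6 - exp(1).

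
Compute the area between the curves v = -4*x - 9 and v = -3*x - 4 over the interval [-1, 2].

On [-1, 2], (-4*x - 9) - (-3*x - 4) = -x - 5 is ≤ 0 throughout, so the area is a single integral of |-x - 5|.
∫[-1,2] (-x - 5) dx = -33/2; the area of that piece is 33/2.

33/2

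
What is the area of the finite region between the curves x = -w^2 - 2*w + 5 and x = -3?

36

Both boundary curves give x as a function of w, so integrate with respect to w. Setting them equal: -w^2 - 2*w + 8 = 0, i.e. -(w - 2)*(w + 4) = 0, so they meet at w = -4, 2.
For w in [-4, 2], x = -w^2 - 2*w + 5 is on the right; area = ∫[-4,2] (-w^2 - 2*w + 8) dw = 36.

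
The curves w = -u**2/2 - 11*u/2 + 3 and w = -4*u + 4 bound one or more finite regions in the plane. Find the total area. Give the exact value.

1/12

Set the curves equal: -u**2/2 - 11*u/2 + 3 = -4*u + 4, so -u**2/2 - 3*u/2 - 1 = 0, which factors as -(u + 1)*(u + 2)/2 = 0. The curves meet at u = -2, -1.
On [-2, -1], w = -u**2/2 - 11*u/2 + 3 is on top; that piece has area ∫[-2,-1] (-u**2/2 - 3*u/2 - 1) du = 1/12.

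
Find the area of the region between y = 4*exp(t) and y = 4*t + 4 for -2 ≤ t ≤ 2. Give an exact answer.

-16 - 4*exp(-2) + 4*exp(2)

On [-2, 2], (4*exp(t)) - (4*t + 4) = -4*t + 4*exp(t) - 4 is ≥ 0 throughout, so the area is a single integral of |-4*t + 4*exp(t) - 4|.
∫[-2,2] (-4*t + 4*exp(t) - 4) dt = -16 - 4*exp(-2) + 4*exp(2).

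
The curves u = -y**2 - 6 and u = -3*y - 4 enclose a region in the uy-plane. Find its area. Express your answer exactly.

1/6

Both boundary curves give u as a function of y, so integrate with respect to y. Setting them equal: -y**2 + 3*y - 2 = 0, i.e. -(y - 2)*(y - 1) = 0, so they meet at y = 1, 2.
For y in [1, 2], u = -y**2 - 6 is on the right; area = ∫[1,2] (-y**2 + 3*y - 2) dy = 1/6.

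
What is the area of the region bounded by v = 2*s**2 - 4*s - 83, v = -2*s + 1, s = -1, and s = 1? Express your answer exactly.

On [-1, 1], (2*s**2 - 4*s - 83) - (-2*s + 1) = 2*s**2 - 2*s - 84 is ≤ 0 throughout, so the area is a single integral of |2*s**2 - 2*s - 84|.
∫[-1,1] (2*s**2 - 2*s - 84) ds = -500/3; the area of that piece is 500/3.

500/3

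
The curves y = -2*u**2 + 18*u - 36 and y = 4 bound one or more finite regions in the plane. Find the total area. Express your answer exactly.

1/3

Set the curves equal: -2*u**2 + 18*u - 36 = 4, so -2*u**2 + 18*u - 40 = 0, which factors as -2*(u - 5)*(u - 4) = 0. The curves meet at u = 4, 5.
On [4, 5], y = -2*u**2 + 18*u - 36 is on top; that piece has area ∫[4,5] (-2*u**2 + 18*u - 40) du = 1/3.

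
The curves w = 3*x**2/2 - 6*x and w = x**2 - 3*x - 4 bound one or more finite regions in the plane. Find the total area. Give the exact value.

Set the curves equal: 3*x**2/2 - 6*x = x**2 - 3*x - 4, so x**2/2 - 3*x + 4 = 0, which factors as (x - 4)*(x - 2)/2 = 0. The curves meet at x = 2, 4.
On [2, 4], w = x**2 - 3*x - 4 is on top; that piece has area ∫[2,4] (-(x**2/2 - 3*x + 4)) dx = 2/3.

2/3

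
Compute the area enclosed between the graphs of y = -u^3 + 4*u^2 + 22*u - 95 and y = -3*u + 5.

Set the curves equal: -u^3 + 4*u^2 + 22*u - 95 = -3*u + 5, so -u^3 + 4*u^2 + 25*u - 100 = 0, which factors as -(u - 5)*(u - 4)*(u + 5) = 0. The curves meet at u = -5, 4, 5.
On [-5, 4], y = -3*u + 5 is on top; that piece has area ∫[-5,4] (-(-u^3 + 4*u^2 + 25*u - 100)) du = 2673/4.
On [4, 5], y = -u^3 + 4*u^2 + 22*u - 95 is on top; that piece has area ∫[4,5] (-u^3 + 4*u^2 + 25*u - 100) du = 19/12.
Total enclosed area = 2673/4 + 19/12 = 4019/6.

4019/6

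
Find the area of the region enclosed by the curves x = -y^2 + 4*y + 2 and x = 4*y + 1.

Both boundary curves give x as a function of y, so integrate with respect to y. Setting them equal: -y^2 + 1 = 0, i.e. -(y - 1)*(y + 1) = 0, so they meet at y = -1, 1.
For y in [-1, 1], x = -y^2 + 4*y + 2 is on the right; area = ∫[-1,1] (-y^2 + 1) dy = 4/3.

4/3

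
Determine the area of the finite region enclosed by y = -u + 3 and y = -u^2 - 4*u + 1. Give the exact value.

1/6

Set the curves equal: -u + 3 = -u^2 - 4*u + 1, so u^2 + 3*u + 2 = 0, which factors as (u + 1)*(u + 2) = 0. The curves meet at u = -2, -1.
On [-2, -1], y = -u^2 - 4*u + 1 is on top; that piece has area ∫[-2,-1] (-(u^2 + 3*u + 2)) du = 1/6.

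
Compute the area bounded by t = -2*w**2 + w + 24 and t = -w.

Both boundary curves give t as a function of w, so integrate with respect to w. Setting them equal: -2*w**2 + 2*w + 24 = 0, i.e. -2*(w - 4)*(w + 3) = 0, so they meet at w = -3, 4.
For w in [-3, 4], t = -2*w**2 + w + 24 is on the right; area = ∫[-3,4] (-2*w**2 + 2*w + 24) dw = 343/3.

343/3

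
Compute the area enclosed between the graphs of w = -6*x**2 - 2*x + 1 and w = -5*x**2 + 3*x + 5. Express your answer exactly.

Set the curves equal: -6*x**2 - 2*x + 1 = -5*x**2 + 3*x + 5, so -x**2 - 5*x - 4 = 0, which factors as -(x + 1)*(x + 4) = 0. The curves meet at x = -4, -1.
On [-4, -1], w = -6*x**2 - 2*x + 1 is on top; that piece has area ∫[-4,-1] (-x**2 - 5*x - 4) dx = 9/2.

9/2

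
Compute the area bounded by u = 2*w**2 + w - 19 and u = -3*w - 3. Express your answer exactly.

72

Both boundary curves give u as a function of w, so integrate with respect to w. Setting them equal: 2*w**2 + 4*w - 16 = 0, i.e. 2*(w - 2)*(w + 4) = 0, so they meet at w = -4, 2.
For w in [-4, 2], u = 2*w**2 + w - 19 is on the left; area = ∫[-4,2] (-(2*w**2 + 4*w - 16)) dw = 72.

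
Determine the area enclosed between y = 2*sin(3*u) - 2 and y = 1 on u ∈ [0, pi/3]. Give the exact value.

On [0, pi/3], (2*sin(3*u) - 2) - (1) = 2*sin(3*u) - 3 is ≤ 0 throughout, so the area is a single integral of |2*sin(3*u) - 3|.
∫[0,pi/3] (2*sin(3*u) - 3) du = 4/3 - pi; the area of that piece is -4/3 + pi.

-4/3 + pi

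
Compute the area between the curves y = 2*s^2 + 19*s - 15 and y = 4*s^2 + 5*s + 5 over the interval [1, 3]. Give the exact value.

6

The difference (2*s^2 + 19*s - 15) - (4*s^2 + 5*s + 5) = -2*s^2 + 14*s - 20 changes sign at s = 2 inside [1, 3], so split the integral there.
∫[1,2] (-2*s^2 + 14*s - 20) ds = -11/3; the area of that piece is 11/3.
∫[2,3] (-2*s^2 + 14*s - 20) ds = 7/3.
Total area = 11/3 + 7/3 = 6.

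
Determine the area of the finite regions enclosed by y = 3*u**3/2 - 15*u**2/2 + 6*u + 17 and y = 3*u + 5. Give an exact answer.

Set the curves equal: 3*u**3/2 - 15*u**2/2 + 6*u + 17 = 3*u + 5, so 3*u**3/2 - 15*u**2/2 + 3*u + 12 = 0, which factors as 3*(u - 4)*(u - 2)*(u + 1)/2 = 0. The curves meet at u = -1, 2, 4.
On [-1, 2], y = 3*u**3/2 - 15*u**2/2 + 6*u + 17 is on top; that piece has area ∫[-1,2] (3*u**3/2 - 15*u**2/2 + 3*u + 12) du = 189/8.
On [2, 4], y = 3*u + 5 is on top; that piece has area ∫[2,4] (-(3*u**3/2 - 15*u**2/2 + 3*u + 12)) du = 8.
Total enclosed area = 189/8 + 8 = 253/8.

253/8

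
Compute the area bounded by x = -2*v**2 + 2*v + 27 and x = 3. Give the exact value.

Both boundary curves give x as a function of v, so integrate with respect to v. Setting them equal: -2*v**2 + 2*v + 24 = 0, i.e. -2*(v - 4)*(v + 3) = 0, so they meet at v = -3, 4.
For v in [-3, 4], x = -2*v**2 + 2*v + 27 is on the right; area = ∫[-3,4] (-2*v**2 + 2*v + 24) dv = 343/3.

343/3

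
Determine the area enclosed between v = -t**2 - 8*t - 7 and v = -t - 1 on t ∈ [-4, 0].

The difference (-t**2 - 8*t - 7) - (-t - 1) = -t**2 - 7*t - 6 changes sign at t = -1 inside [-4, 0], so split the integral there.
∫[-4,-1] (-t**2 - 7*t - 6) dt = 27/2.
∫[-1,0] (-t**2 - 7*t - 6) dt = -17/6; the area of that piece is 17/6.
Total area = 27/2 + 17/6 = 49/3.

49/3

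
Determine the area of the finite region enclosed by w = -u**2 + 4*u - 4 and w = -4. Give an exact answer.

32/3

Set the curves equal: -u**2 + 4*u - 4 = -4, so -u**2 + 4*u = 0, which factors as -u*(u - 4) = 0. The curves meet at u = 0, 4.
On [0, 4], w = -u**2 + 4*u - 4 is on top; that piece has area ∫[0,4] (-u**2 + 4*u) du = 32/3.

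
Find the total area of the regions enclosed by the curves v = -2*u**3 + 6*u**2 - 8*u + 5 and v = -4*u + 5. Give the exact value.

1

Set the curves equal: -2*u**3 + 6*u**2 - 8*u + 5 = -4*u + 5, so -2*u**3 + 6*u**2 - 4*u = 0, which factors as -2*u*(u - 2)*(u - 1) = 0. The curves meet at u = 0, 1, 2.
On [0, 1], v = -4*u + 5 is on top; that piece has area ∫[0,1] (-(-2*u**3 + 6*u**2 - 4*u)) du = 1/2.
On [1, 2], v = -2*u**3 + 6*u**2 - 8*u + 5 is on top; that piece has area ∫[1,2] (-2*u**3 + 6*u**2 - 4*u) du = 1/2.
Total enclosed area = 1/2 + 1/2 = 1.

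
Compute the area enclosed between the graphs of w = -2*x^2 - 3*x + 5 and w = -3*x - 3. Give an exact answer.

64/3

Set the curves equal: -2*x^2 - 3*x + 5 = -3*x - 3, so -2*x^2 + 8 = 0, which factors as -2*(x - 2)*(x + 2) = 0. The curves meet at x = -2, 2.
On [-2, 2], w = -2*x^2 - 3*x + 5 is on top; that piece has area ∫[-2,2] (-2*x^2 + 8) dx = 64/3.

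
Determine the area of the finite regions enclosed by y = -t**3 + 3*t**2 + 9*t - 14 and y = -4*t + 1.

Set the curves equal: -t**3 + 3*t**2 + 9*t - 14 = -4*t + 1, so -t**3 + 3*t**2 + 13*t - 15 = 0, which factors as -(t - 5)*(t - 1)*(t + 3) = 0. The curves meet at t = -3, 1, 5.
On [-3, 1], y = -4*t + 1 is on top; that piece has area ∫[-3,1] (-(-t**3 + 3*t**2 + 13*t - 15)) dt = 64.
On [1, 5], y = -t**3 + 3*t**2 + 9*t - 14 is on top; that piece has area ∫[1,5] (-t**3 + 3*t**2 + 13*t - 15) dt = 64.
Total enclosed area = 64 + 64 = 128.

128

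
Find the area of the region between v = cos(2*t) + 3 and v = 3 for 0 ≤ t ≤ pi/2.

1

The difference (cos(2*t) + 3) - (3) = cos(2*t) changes sign at t = pi/4 inside [0, pi/2], so split the integral there.
∫[0,pi/4] (cos(2*t)) dt = 1/2.
∫[pi/4,pi/2] (cos(2*t)) dt = -1/2; the area of that piece is 1/2.
Total area = 1/2 + 1/2 = 1.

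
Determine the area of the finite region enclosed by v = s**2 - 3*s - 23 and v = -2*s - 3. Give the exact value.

Set the curves equal: s**2 - 3*s - 23 = -2*s - 3, so s**2 - s - 20 = 0, which factors as (s - 5)*(s + 4) = 0. The curves meet at s = -4, 5.
On [-4, 5], v = -2*s - 3 is on top; that piece has area ∫[-4,5] (-(s**2 - s - 20)) ds = 243/2.

243/2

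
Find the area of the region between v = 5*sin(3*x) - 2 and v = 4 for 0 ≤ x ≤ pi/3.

-10/3 + 2*pi

On [0, pi/3], (5*sin(3*x) - 2) - (4) = 5*sin(3*x) - 6 is ≤ 0 throughout, so the area is a single integral of |5*sin(3*x) - 6|.
∫[0,pi/3] (5*sin(3*x) - 6) dx = 10/3 - 2*pi; the area of that piece is -10/3 + 2*pi.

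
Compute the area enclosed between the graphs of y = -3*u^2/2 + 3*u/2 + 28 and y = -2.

729/4

Set the curves equal: -3*u^2/2 + 3*u/2 + 28 = -2, so -3*u^2/2 + 3*u/2 + 30 = 0, which factors as -3*(u - 5)*(u + 4)/2 = 0. The curves meet at u = -4, 5.
On [-4, 5], y = -3*u^2/2 + 3*u/2 + 28 is on top; that piece has area ∫[-4,5] (-3*u^2/2 + 3*u/2 + 30) du = 729/4.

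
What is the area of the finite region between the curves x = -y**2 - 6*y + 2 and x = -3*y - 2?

Both boundary curves give x as a function of y, so integrate with respect to y. Setting them equal: -y**2 - 3*y + 4 = 0, i.e. -(y - 1)*(y + 4) = 0, so they meet at y = -4, 1.
For y in [-4, 1], x = -y**2 - 6*y + 2 is on the right; area = ∫[-4,1] (-y**2 - 3*y + 4) dy = 125/6.

125/6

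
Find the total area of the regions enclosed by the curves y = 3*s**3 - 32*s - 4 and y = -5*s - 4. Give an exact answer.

Set the curves equal: 3*s**3 - 32*s - 4 = -5*s - 4, so 3*s**3 - 27*s = 0, which factors as 3*s*(s - 3)*(s + 3) = 0. The curves meet at s = -3, 0, 3.
On [-3, 0], y = 3*s**3 - 32*s - 4 is on top; that piece has area ∫[-3,0] (3*s**3 - 27*s) ds = 243/4.
On [0, 3], y = -5*s - 4 is on top; that piece has area ∫[0,3] (-(3*s**3 - 27*s)) ds = 243/4.
Total enclosed area = 243/4 + 243/4 = 243/2.

243/2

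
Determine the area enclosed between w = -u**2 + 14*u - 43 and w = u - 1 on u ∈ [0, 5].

535/6

On [0, 5], (-u**2 + 14*u - 43) - (u - 1) = -u**2 + 13*u - 42 is ≤ 0 throughout, so the area is a single integral of |-u**2 + 13*u - 42|.
∫[0,5] (-u**2 + 13*u - 42) du = -535/6; the area of that piece is 535/6.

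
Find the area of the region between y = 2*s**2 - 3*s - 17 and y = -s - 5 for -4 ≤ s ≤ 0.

The difference (2*s**2 - 3*s - 17) - (-s - 5) = 2*s**2 - 2*s - 12 changes sign at s = -2 inside [-4, 0], so split the integral there.
∫[-4,-2] (2*s**2 - 2*s - 12) ds = 76/3.
∫[-2,0] (2*s**2 - 2*s - 12) ds = -44/3; the area of that piece is 44/3.
Total area = 76/3 + 44/3 = 40.

40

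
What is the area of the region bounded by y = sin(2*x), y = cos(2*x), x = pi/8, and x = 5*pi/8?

On [pi/8, 5*pi/8], (sin(2*x)) - (cos(2*x)) = sin(2*x) - cos(2*x) is ≥ 0 throughout, so the area is a single integral of |sin(2*x) - cos(2*x)|.
∫[pi/8,5*pi/8] (sin(2*x) - cos(2*x)) dx = sqrt(2).

sqrt(2)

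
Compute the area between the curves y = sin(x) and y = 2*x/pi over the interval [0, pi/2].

1 - pi/4

On [0, pi/2], (sin(x)) - (2*x/pi) = -2*x/pi + sin(x) is ≥ 0 throughout, so the area is a single integral of |-2*x/pi + sin(x)|.
∫[0,pi/2] (-2*x/pi + sin(x)) dx = 1 - pi/4.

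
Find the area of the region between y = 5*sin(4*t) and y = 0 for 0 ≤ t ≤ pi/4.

5/2

On [0, pi/4], (5*sin(4*t)) - (0) = 5*sin(4*t) is ≥ 0 throughout, so the area is a single integral of |5*sin(4*t)|.
∫[0,pi/4] (5*sin(4*t)) dt = 5/2.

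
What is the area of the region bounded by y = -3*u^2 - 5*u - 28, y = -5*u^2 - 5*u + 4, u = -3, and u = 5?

The difference (-3*u^2 - 5*u - 28) - (-5*u^2 - 5*u + 4) = 2*u^2 - 32 changes sign at u = 4 inside [-3, 5], so split the integral there.
∫[-3,4] (2*u^2 - 32) du = -490/3; the area of that piece is 490/3.
∫[4,5] (2*u^2 - 32) du = 26/3.
Total area = 490/3 + 26/3 = 172.

172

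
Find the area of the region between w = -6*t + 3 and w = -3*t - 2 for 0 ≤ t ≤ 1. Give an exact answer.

7/2

On [0, 1], (-6*t + 3) - (-3*t - 2) = -3*t + 5 is ≥ 0 throughout, so the area is a single integral of |-3*t + 5|.
∫[0,1] (-3*t + 5) dt = 7/2.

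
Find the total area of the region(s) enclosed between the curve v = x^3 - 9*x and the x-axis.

The curve meets the x-axis where x^3 - 9*x = 0, i.e. x*(x - 3)*(x + 3) = 0, at x = -3, 0, 3.
On [-3, 0] the curve lies above the axis; ∫[-3,0] (x^3 - 9*x) dx = 81/4, giving area 81/4.
On [0, 3] the curve lies below the axis; ∫[0,3] (x^3 - 9*x) dx = -81/4, giving area 81/4.
Total area = 81/4 + 81/4 = 81/2.

81/2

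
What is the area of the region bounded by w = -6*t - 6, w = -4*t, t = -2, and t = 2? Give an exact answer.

On [-2, 2], (-6*t - 6) - (-4*t) = -2*t - 6 is ≤ 0 throughout, so the area is a single integral of |-2*t - 6|.
∫[-2,2] (-2*t - 6) dt = -24; the area of that piece is 24.

24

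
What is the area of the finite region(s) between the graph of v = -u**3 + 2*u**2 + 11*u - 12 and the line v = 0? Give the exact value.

937/12

The curve meets the u-axis where -u**3 + 2*u**2 + 11*u - 12 = 0, i.e. -(u - 4)*(u - 1)*(u + 3) = 0, at u = -3, 1, 4.
On [-3, 1] the curve lies below the axis; ∫[-3,1] (-u**3 + 2*u**2 + 11*u - 12) du = -160/3, giving area 160/3.
On [1, 4] the curve lies above the axis; ∫[1,4] (-u**3 + 2*u**2 + 11*u - 12) du = 99/4, giving area 99/4.
Total area = 160/3 + 99/4 = 937/12.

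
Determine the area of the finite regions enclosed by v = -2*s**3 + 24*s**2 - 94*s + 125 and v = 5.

1

Set the curves equal: -2*s**3 + 24*s**2 - 94*s + 125 = 5, so -2*s**3 + 24*s**2 - 94*s + 120 = 0, which factors as -2*(s - 5)*(s - 4)*(s - 3) = 0. The curves meet at s = 3, 4, 5.
On [3, 4], v = 5 is on top; that piece has area ∫[3,4] (-(-2*s**3 + 24*s**2 - 94*s + 120)) ds = 1/2.
On [4, 5], v = -2*s**3 + 24*s**2 - 94*s + 125 is on top; that piece has area ∫[4,5] (-2*s**3 + 24*s**2 - 94*s + 120) ds = 1/2.
Total enclosed area = 1/2 + 1/2 = 1.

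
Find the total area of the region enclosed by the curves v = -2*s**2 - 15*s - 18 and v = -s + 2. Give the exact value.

Set the curves equal: -2*s**2 - 15*s - 18 = -s + 2, so -2*s**2 - 14*s - 20 = 0, which factors as -2*(s + 2)*(s + 5) = 0. The curves meet at s = -5, -2.
On [-5, -2], v = -2*s**2 - 15*s - 18 is on top; that piece has area ∫[-5,-2] (-2*s**2 - 14*s - 20) ds = 9.

9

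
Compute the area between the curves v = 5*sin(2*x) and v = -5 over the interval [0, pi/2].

5 + 5*pi/2

On [0, pi/2], (5*sin(2*x)) - (-5) = 5*sin(2*x) + 5 is ≥ 0 throughout, so the area is a single integral of |5*sin(2*x) + 5|.
∫[0,pi/2] (5*sin(2*x) + 5) dx = 5 + 5*pi/2.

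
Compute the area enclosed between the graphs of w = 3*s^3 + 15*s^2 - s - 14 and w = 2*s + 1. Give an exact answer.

Set the curves equal: 3*s^3 + 15*s^2 - s - 14 = 2*s + 1, so 3*s^3 + 15*s^2 - 3*s - 15 = 0, which factors as 3*(s - 1)*(s + 1)*(s + 5) = 0. The curves meet at s = -5, -1, 1.
On [-5, -1], w = 3*s^3 + 15*s^2 - s - 14 is on top; that piece has area ∫[-5,-1] (3*s^3 + 15*s^2 - 3*s - 15) ds = 128.
On [-1, 1], w = 2*s + 1 is on top; that piece has area ∫[-1,1] (-(3*s^3 + 15*s^2 - 3*s - 15)) ds = 20.
Total enclosed area = 128 + 20 = 148.

148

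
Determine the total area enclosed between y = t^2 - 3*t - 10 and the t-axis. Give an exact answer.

The curve meets the t-axis where t^2 - 3*t - 10 = 0, i.e. (t - 5)*(t + 2) = 0, at t = -2, 5.
On [-2, 5] the curve lies below the axis; ∫[-2,5] (t^2 - 3*t - 10) dt = -343/6, giving area 343/6.

343/6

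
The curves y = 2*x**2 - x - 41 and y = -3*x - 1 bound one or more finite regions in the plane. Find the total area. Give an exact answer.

243

Set the curves equal: 2*x**2 - x - 41 = -3*x - 1, so 2*x**2 + 2*x - 40 = 0, which factors as 2*(x - 4)*(x + 5) = 0. The curves meet at x = -5, 4.
On [-5, 4], y = -3*x - 1 is on top; that piece has area ∫[-5,4] (-(2*x**2 + 2*x - 40)) dx = 243.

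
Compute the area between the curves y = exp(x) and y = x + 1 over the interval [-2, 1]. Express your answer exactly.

-3/2 - exp(-2) + exp(1)

On [-2, 1], (exp(x)) - (x + 1) = -x + exp(x) - 1 is ≥ 0 throughout, so the area is a single integral of |-x + exp(x) - 1|.
∫[-2,1] (-x + exp(x) - 1) dx = -3/2 - exp(-2) + exp(1).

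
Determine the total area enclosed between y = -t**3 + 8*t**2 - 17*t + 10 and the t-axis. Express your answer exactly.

71/6

The curve meets the t-axis where -t**3 + 8*t**2 - 17*t + 10 = 0, i.e. -(t - 5)*(t - 2)*(t - 1) = 0, at t = 1, 2, 5.
On [1, 2] the curve lies below the axis; ∫[1,2] (-t**3 + 8*t**2 - 17*t + 10) dt = -7/12, giving area 7/12.
On [2, 5] the curve lies above the axis; ∫[2,5] (-t**3 + 8*t**2 - 17*t + 10) dt = 45/4, giving area 45/4.
Total area = 7/12 + 45/4 = 71/6.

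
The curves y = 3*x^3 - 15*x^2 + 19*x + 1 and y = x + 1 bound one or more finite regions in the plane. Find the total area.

37/4

Set the curves equal: 3*x^3 - 15*x^2 + 19*x + 1 = x + 1, so 3*x^3 - 15*x^2 + 18*x = 0, which factors as 3*x*(x - 3)*(x - 2) = 0. The curves meet at x = 0, 2, 3.
On [0, 2], y = 3*x^3 - 15*x^2 + 19*x + 1 is on top; that piece has area ∫[0,2] (3*x^3 - 15*x^2 + 18*x) dx = 8.
On [2, 3], y = x + 1 is on top; that piece has area ∫[2,3] (-(3*x^3 - 15*x^2 + 18*x)) dx = 5/4.
Total enclosed area = 8 + 5/4 = 37/4.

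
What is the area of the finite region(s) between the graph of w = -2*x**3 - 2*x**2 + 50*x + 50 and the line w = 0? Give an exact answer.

The curve meets the x-axis where -2*x**3 - 2*x**2 + 50*x + 50 = 0, i.e. -2*(x - 5)*(x + 1)*(x + 5) = 0, at x = -5, -1, 5.
On [-5, -1] the curve lies below the axis; ∫[-5,-1] (-2*x**3 - 2*x**2 + 50*x + 50) dx = -512/3, giving area 512/3.
On [-1, 5] the curve lies above the axis; ∫[-1,5] (-2*x**3 - 2*x**2 + 50*x + 50) dx = 504, giving area 504.
Total area = 512/3 + 504 = 2024/3.

2024/3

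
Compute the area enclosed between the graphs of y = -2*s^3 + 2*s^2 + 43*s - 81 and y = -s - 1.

Set the curves equal: -2*s^3 + 2*s^2 + 43*s - 81 = -s - 1, so -2*s^3 + 2*s^2 + 44*s - 80 = 0, which factors as -2*(s - 4)*(s - 2)*(s + 5) = 0. The curves meet at s = -5, 2, 4.
On [-5, 2], y = -s - 1 is on top; that piece has area ∫[-5,2] (-(-2*s^3 + 2*s^2 + 44*s - 80)) ds = 3773/6.
On [2, 4], y = -2*s^3 + 2*s^2 + 43*s - 81 is on top; that piece has area ∫[2,4] (-2*s^3 + 2*s^2 + 44*s - 80) ds = 64/3.
Total enclosed area = 3773/6 + 64/3 = 3901/6.

3901/6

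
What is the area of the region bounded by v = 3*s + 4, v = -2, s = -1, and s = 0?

On [-1, 0], (3*s + 4) - (-2) = 3*s + 6 is ≥ 0 throughout, so the area is a single integral of |3*s + 6|.
∫[-1,0] (3*s + 6) ds = 9/2.

9/2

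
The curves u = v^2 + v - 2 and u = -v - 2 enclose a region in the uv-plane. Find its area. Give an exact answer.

Both boundary curves give u as a function of v, so integrate with respect to v. Setting them equal: v^2 + 2*v = 0, i.e. v*(v + 2) = 0, so they meet at v = -2, 0.
For v in [-2, 0], u = v^2 + v - 2 is on the left; area = ∫[-2,0] (-(v^2 + 2*v)) dv = 4/3.

4/3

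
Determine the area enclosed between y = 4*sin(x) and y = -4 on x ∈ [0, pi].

On [0, pi], (4*sin(x)) - (-4) = 4*sin(x) + 4 is ≥ 0 throughout, so the area is a single integral of |4*sin(x) + 4|.
∫[0,pi] (4*sin(x) + 4) dx = 8 + 4*pi.

8 + 4*pi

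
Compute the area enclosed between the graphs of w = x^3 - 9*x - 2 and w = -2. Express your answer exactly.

Set the curves equal: x^3 - 9*x - 2 = -2, so x^3 - 9*x = 0, which factors as x*(x - 3)*(x + 3) = 0. The curves meet at x = -3, 0, 3.
On [-3, 0], w = x^3 - 9*x - 2 is on top; that piece has area ∫[-3,0] (x^3 - 9*x) dx = 81/4.
On [0, 3], w = -2 is on top; that piece has area ∫[0,3] (-(x^3 - 9*x)) dx = 81/4.
Total enclosed area = 81/4 + 81/4 = 81/2.

81/2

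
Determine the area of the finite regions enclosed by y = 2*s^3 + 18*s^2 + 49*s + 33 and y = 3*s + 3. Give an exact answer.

Set the curves equal: 2*s^3 + 18*s^2 + 49*s + 33 = 3*s + 3, so 2*s^3 + 18*s^2 + 46*s + 30 = 0, which factors as 2*(s + 1)*(s + 3)*(s + 5) = 0. The curves meet at s = -5, -3, -1.
On [-5, -3], y = 2*s^3 + 18*s^2 + 49*s + 33 is on top; that piece has area ∫[-5,-3] (2*s^3 + 18*s^2 + 46*s + 30) ds = 8.
On [-3, -1], y = 3*s + 3 is on top; that piece has area ∫[-3,-1] (-(2*s^3 + 18*s^2 + 46*s + 30)) ds = 8.
Total enclosed area = 8 + 8 = 16.

16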